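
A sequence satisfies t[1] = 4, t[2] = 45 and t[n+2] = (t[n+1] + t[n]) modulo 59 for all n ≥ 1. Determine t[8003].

22

t[1] = 4, t[2] = 45, t[3] = 49, t[4] = 35, t[5] = 25, t[6] = 1, t[7] = 26, t[8] = 27, t[9] = 53, t[10] = 21, t[11] = 15, t[12] = 36, t[13] = 51, t[14] = 28, t[15] = 20, t[16] = 48, t[17] = 9, t[18] = 57, t[19] = 7, t[20] = 5, t[21] = 12, t[22] = 17, t[23] = 29, t[24] = 46, t[25] = 16, t[26] = 3, t[27] = 19, t[28] = 22, t[29] = 41, t[30] = 4, t[31] = 45.
Since (t[30], t[31]) = (t[1], t[2]) = (4, 45) (two consecutive terms determine the rest), the sequence is periodic with period 29.
So t[8003] = t[1 + ((8003-1) mod 29)] = t[28] = 22.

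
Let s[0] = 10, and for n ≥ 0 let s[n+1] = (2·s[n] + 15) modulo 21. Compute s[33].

Listing terms: s[0] = 10; s[1] = 14; s[2] = 1; s[3] = 17; s[4] = 7; s[5] = 8; s[6] = 10.
Since s[6] = s[0] = 10, the sequence is periodic with period 6.
(33 - 0) mod 6 = 3, so s[33] = s[3] = 17.

17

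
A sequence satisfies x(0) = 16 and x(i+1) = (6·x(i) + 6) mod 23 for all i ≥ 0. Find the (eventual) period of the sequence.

11

Computing terms: x(0) = 16; x(1) = 10; x(2) = 20; x(3) = 11; x(4) = 3; x(5) = 1; x(6) = 12; x(7) = 9; x(8) = 14; x(9) = 21; x(10) = 17; x(11) = 16.
The sequence repeats with period 11.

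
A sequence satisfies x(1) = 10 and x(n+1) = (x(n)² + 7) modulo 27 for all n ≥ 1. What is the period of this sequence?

3

x(1) = 10; x(2) = 26; x(3) = 8; x(4) = 17; x(5) = 26.
Since x(5) = x(2) = 26, the sequence is eventually periodic: after a pre-period of length 1 it cycles with period 3.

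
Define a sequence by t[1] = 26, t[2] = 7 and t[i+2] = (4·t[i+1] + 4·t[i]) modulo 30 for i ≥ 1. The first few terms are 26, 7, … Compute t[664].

26

Listing terms: t[1] = 26, t[2] = 7, t[3] = 12, t[4] = 16, t[5] = 22, t[6] = 2, t[7] = 6, t[8] = 2, t[9] = 2, t[10] = 16, t[11] = 12, t[12] = 22, t[13] = 16, t[14] = 2, t[15] = 12, t[16] = 26, t[17] = 2, t[18] = 22, t[19] = 6, t[20] = 22, t[21] = 22, t[22] = 26, t[23] = 12, t[24] = 2, t[25] = 26, t[26] = 22, t[27] = 12, t[28] = 16.
Since (t[27], t[28]) = (t[3], t[4]) = (12, 16) (two consecutive terms determine the rest), the sequence is eventually periodic: after a pre-period of length 2 it cycles with period 24.
For i ≥ 3, t[i] depends only on (i - 3) mod 24. (664 - 3) mod 24 = 13, so t[664] = t[16] = 26.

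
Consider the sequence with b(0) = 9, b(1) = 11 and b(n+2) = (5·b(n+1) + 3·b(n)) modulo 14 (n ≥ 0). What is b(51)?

9

Computing terms: b(0) = 9, b(1) = 11, b(2) = 12, b(3) = 9, b(4) = 11.
The sequence repeats with period 3.
(51 - 0) mod 3 = 0, so b(51) = b(0) = 9.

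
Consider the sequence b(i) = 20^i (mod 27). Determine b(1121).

14

We have b(1) = 20, b(2) = 22, b(3) = 8, b(4) = 25, b(5) = 14, b(6) = 10, b(7) = 11, b(8) = 4, b(9) = 26, b(10) = 7, b(11) = 5, b(12) = 19, b(13) = 2, b(14) = 13, b(15) = 17, b(16) = 16, b(17) = 23, b(18) = 1, b(19) = 20.
Since b(19) = b(1) = 20, the sequence is periodic with period 18.
(1121 - 1) mod 18 = 4, so b(1121) = b(5) = 14.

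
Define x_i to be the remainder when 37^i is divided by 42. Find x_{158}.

x_1 = 37, x_2 = 25, x_3 = 1, x_4 = 37.
Since x_4 = x_1 = 37, the sequence is periodic with period 3.
(158 - 1) mod 3 = 1, so x_{158} = x_2 = 25.

25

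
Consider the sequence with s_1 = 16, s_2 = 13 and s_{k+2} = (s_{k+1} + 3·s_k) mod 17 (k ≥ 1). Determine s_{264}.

Listing terms: s_1 = 16; s_2 = 13; s_3 = 10; s_4 = 15; s_5 = 11; s_6 = 5; s_7 = 4; s_8 = 2; s_9 = 14; s_{10} = 3; s_{11} = 11; s_{12} = 3; s_{13} = 2; s_{14} = 11; s_{15} = 0; s_{16} = 16; s_{17} = 16; s_{18} = 13.
Since (s_{17}, s_{18}) = (s_1, s_2) = (16, 13) (two consecutive terms determine the rest), the sequence is periodic with period 16.
(264 - 1) mod 16 = 7, so s_{264} = s_8 = 2.

2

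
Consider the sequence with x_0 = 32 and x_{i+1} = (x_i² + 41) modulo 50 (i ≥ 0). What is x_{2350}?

x_0 = 32, x_1 = 15, x_2 = 16, x_3 = 47, x_4 = 0, x_5 = 41, x_6 = 22, x_7 = 25, x_8 = 16.
Since x_8 = x_2 = 16, the sequence is eventually periodic: after a pre-period of length 2 it cycles with period 6.
For i ≥ 2, x_i depends only on (i - 2) mod 6. (2350 - 2) mod 6 = 2, so x_{2350} = x_4 = 0.

0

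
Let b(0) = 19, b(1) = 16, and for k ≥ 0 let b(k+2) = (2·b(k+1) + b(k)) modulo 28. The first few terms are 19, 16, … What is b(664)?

We have b(0) = 19, b(1) = 16, b(2) = 23, b(3) = 6, b(4) = 7, b(5) = 20, b(6) = 19, b(7) = 2, b(8) = 23, b(9) = 20, b(10) = 7, b(11) = 6, b(12) = 19, b(13) = 16.
The sequence repeats with period 12.
So b(664) = b(0 + ((664-0) mod 12)) = b(4) = 7.

7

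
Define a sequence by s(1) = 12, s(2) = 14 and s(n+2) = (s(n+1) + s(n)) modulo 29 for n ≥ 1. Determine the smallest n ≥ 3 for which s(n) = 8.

Listing terms: s(1) = 12; s(2) = 14; s(3) = 26; s(4) = 11; s(5) = 8; s(6) = 19; s(7) = 27; s(8) = 17; s(9) = 15; s(10) = 3; s(11) = 18; s(12) = 21; s(13) = 10; s(14) = 2; s(15) = 12; s(16) = 14.
The sequence repeats with period 14.
The value 8 first appears (with n ≥ 3) at s(5).

5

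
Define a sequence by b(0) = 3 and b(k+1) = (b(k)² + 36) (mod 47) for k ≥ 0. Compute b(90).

44

Computing terms: b(0) = 3; b(1) = 45; b(2) = 40; b(3) = 38; b(4) = 23; b(5) = 1; b(6) = 37; b(7) = 42; b(8) = 14; b(9) = 44; b(10) = 45.
Since b(10) = b(1) = 45, the sequence is eventually periodic: after a pre-period of length 1 it cycles with period 9.
For k ≥ 1, b(k) depends only on (k - 1) mod 9. (90 - 1) mod 9 = 8, so b(90) = b(9) = 44.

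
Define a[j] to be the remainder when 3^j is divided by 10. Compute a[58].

9

Computing terms: a[0] = 1,  a[1] = 3,  a[2] = 9,  a[3] = 7,  a[4] = 1.
Since a[4] = a[0] = 1, the sequence is periodic with period 4.
(58 - 0) mod 4 = 2, so a[58] = a[2] = 9.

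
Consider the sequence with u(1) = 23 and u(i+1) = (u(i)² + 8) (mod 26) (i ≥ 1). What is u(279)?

11

u(1) = 23,  u(2) = 17,  u(3) = 11,  u(4) = 25,  u(5) = 9,  u(6) = 11.
Since u(6) = u(3) = 11, the sequence is eventually periodic: after a pre-period of length 2 it cycles with period 3.
For i ≥ 3, u(i) depends only on (i - 3) mod 3. (279 - 3) mod 3 = 0, so u(279) = u(3) = 11.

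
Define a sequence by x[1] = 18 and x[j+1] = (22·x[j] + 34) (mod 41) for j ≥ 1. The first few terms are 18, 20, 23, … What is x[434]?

33

Computing terms: x[1] = 18; x[2] = 20; x[3] = 23; x[4] = 7; x[5] = 24; x[6] = 29; x[7] = 16; x[8] = 17; x[9] = 39; x[10] = 31; x[11] = 19; x[12] = 1; x[13] = 15; x[14] = 36; x[15] = 6; x[16] = 2; x[17] = 37; x[18] = 28; x[19] = 35; x[20] = 25; x[21] = 10; x[22] = 8; x[23] = 5; x[24] = 21; x[25] = 4; x[26] = 40; x[27] = 12; x[28] = 11; x[29] = 30; x[30] = 38; x[31] = 9; x[32] = 27; x[33] = 13; x[34] = 33; x[35] = 22; x[36] = 26; x[37] = 32; x[38] = 0; x[39] = 34; x[40] = 3; x[41] = 18.
Since x[41] = x[1] = 18, the sequence is periodic with period 40.
(434 - 1) mod 40 = 33, so x[434] = x[34] = 33.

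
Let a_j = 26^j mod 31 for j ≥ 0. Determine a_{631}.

Listing terms: a_0 = 1,  a_1 = 26,  a_2 = 25,  a_3 = 30,  a_4 = 5,  a_5 = 6,  a_6 = 1.
The sequence repeats with period 6.
So a_{631} = a_{0 + ((631-0) mod 6)} = a_1 = 26.

26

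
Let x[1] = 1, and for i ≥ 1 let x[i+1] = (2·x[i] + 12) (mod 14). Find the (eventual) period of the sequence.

3

Listing terms: x[1] = 1,  x[2] = 0,  x[3] = 12,  x[4] = 8,  x[5] = 0.
Since x[5] = x[2] = 0, the sequence is eventually periodic: after a pre-period of length 1 it cycles with period 3.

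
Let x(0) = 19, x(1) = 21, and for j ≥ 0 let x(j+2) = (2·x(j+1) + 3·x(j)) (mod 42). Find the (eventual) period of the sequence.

6

x(0) = 19; x(1) = 21; x(2) = 15; x(3) = 9; x(4) = 21; x(5) = 27; x(6) = 33; x(7) = 21; x(8) = 15.
Since (x(7), x(8)) = (x(1), x(2)) = (21, 15) (two consecutive terms determine the rest), the sequence is eventually periodic: after a pre-period of length 1 it cycles with period 6.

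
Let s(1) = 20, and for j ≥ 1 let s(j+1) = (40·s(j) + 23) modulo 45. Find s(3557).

13

Listing terms: s(1) = 20; s(2) = 13; s(3) = 3; s(4) = 8; s(5) = 28; s(6) = 18; s(7) = 23; s(8) = 43; s(9) = 33; s(10) = 38; s(11) = 13.
Since s(11) = s(2) = 13, the sequence is eventually periodic: after a pre-period of length 1 it cycles with period 9.
For j ≥ 2, s(j) depends only on (j - 2) mod 9. (3557 - 2) mod 9 = 0, so s(3557) = s(2) = 13.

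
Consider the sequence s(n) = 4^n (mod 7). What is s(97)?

4

We have s(0) = 1,  s(1) = 4,  s(2) = 2,  s(3) = 1.
Since s(3) = s(0) = 1, the sequence is periodic with period 3.
So s(97) = s(0 + ((97-0) mod 3)) = s(1) = 4.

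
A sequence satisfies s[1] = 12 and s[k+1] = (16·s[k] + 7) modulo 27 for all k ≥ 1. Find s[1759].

6

Listing terms: s[1] = 12, s[2] = 10, s[3] = 5, s[4] = 6, s[5] = 22, s[6] = 8, s[7] = 0, s[8] = 7, s[9] = 11, s[10] = 21, s[11] = 19, s[12] = 14, s[13] = 15, s[14] = 4, s[15] = 17, s[16] = 9, s[17] = 16, s[18] = 20, s[19] = 3, s[20] = 1, s[21] = 23, s[22] = 24, s[23] = 13, s[24] = 26, s[25] = 18, s[26] = 25, s[27] = 2, s[28] = 12.
The sequence repeats with period 27.
(1759 - 1) mod 27 = 3, so s[1759] = s[4] = 6.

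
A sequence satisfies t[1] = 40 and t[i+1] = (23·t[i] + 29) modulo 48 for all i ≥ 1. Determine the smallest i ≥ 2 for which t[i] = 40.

Computing terms: t[1] = 40, t[2] = 37, t[3] = 16, t[4] = 13, t[5] = 40.
Since t[5] = t[1] = 40, the sequence is periodic with period 4.
The value 40 next appears (with i ≥ 2) at t[5].

5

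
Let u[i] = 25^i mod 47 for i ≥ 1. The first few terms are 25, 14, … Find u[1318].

u[1] = 25, u[2] = 14, u[3] = 21, u[4] = 8, u[5] = 12, u[6] = 18, u[7] = 27, u[8] = 17, u[9] = 2, u[10] = 3, u[11] = 28, u[12] = 42, u[13] = 16, u[14] = 24, u[15] = 36, u[16] = 7, u[17] = 34, u[18] = 4, u[19] = 6, u[20] = 9, u[21] = 37, u[22] = 32, u[23] = 1, u[24] = 25.
Since u[24] = u[1] = 25, the sequence is periodic with period 23.
So u[1318] = u[1 + ((1318-1) mod 23)] = u[7] = 27.

27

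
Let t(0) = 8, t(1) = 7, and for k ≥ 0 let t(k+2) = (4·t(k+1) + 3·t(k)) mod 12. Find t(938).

Listing terms: t(0) = 8; t(1) = 7; t(2) = 4; t(3) = 1; t(4) = 4; t(5) = 7; t(6) = 4.
Since (t(5), t(6)) = (t(1), t(2)) = (7, 4) (two consecutive terms determine the rest), the sequence is eventually periodic: after a pre-period of length 1 it cycles with period 4.
For k ≥ 1, t(k) depends only on (k - 1) mod 4. (938 - 1) mod 4 = 1, so t(938) = t(2) = 4.

4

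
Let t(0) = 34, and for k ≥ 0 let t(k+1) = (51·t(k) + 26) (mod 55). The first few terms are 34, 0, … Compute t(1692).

26

Listing terms: t(0) = 34, t(1) = 0, t(2) = 26, t(3) = 32, t(4) = 8, t(5) = 49, t(6) = 50, t(7) = 46, t(8) = 7, t(9) = 53, t(10) = 34.
The sequence repeats with period 10.
(1692 - 0) mod 10 = 2, so t(1692) = t(2) = 26.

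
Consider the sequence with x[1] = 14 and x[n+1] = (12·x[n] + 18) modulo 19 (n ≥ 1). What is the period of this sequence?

Computing terms: x[1] = 14,  x[2] = 15,  x[3] = 8,  x[4] = 0,  x[5] = 18,  x[6] = 6,  x[7] = 14.
Since x[7] = x[1] = 14, the sequence is periodic with period 6.

6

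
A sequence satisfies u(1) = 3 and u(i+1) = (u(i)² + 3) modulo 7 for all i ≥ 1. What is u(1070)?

5

Computing terms: u(1) = 3,  u(2) = 5,  u(3) = 0,  u(4) = 3.
The sequence repeats with period 3.
(1070 - 1) mod 3 = 1, so u(1070) = u(2) = 5.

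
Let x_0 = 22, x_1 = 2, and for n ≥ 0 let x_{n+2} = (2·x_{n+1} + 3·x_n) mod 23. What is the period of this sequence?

22

Computing terms: x_0 = 22, x_1 = 2, x_2 = 1, x_3 = 8, x_4 = 19, x_5 = 16, x_6 = 20, x_7 = 19, x_8 = 6, x_9 = 0, x_{10} = 18, x_{11} = 13, x_{12} = 11, x_{13} = 15, x_{14} = 17, x_{15} = 10, x_{16} = 2, x_{17} = 11, x_{18} = 5, x_{19} = 20, x_{20} = 9, x_{21} = 9, x_{22} = 22, x_{23} = 2.
Since (x_{22}, x_{23}) = (x_0, x_1) = (22, 2) (two consecutive terms determine the rest), the sequence is periodic with period 22.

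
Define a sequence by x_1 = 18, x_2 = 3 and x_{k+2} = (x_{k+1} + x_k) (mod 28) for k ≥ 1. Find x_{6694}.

x_1 = 18, x_2 = 3, x_3 = 21, x_4 = 24, x_5 = 17, x_6 = 13, x_7 = 2, x_8 = 15, x_9 = 17, x_{10} = 4, x_{11} = 21, x_{12} = 25, x_{13} = 18, x_{14} = 15, x_{15} = 5, x_{16} = 20, x_{17} = 25, x_{18} = 17, x_{19} = 14, x_{20} = 3, x_{21} = 17, x_{22} = 20, x_{23} = 9, x_{24} = 1, x_{25} = 10, x_{26} = 11, x_{27} = 21, x_{28} = 4, x_{29} = 25, x_{30} = 1, x_{31} = 26, x_{32} = 27, x_{33} = 25, x_{34} = 24, x_{35} = 21, x_{36} = 17, x_{37} = 10, x_{38} = 27, x_{39} = 9, x_{40} = 8, x_{41} = 17, x_{42} = 25, x_{43} = 14, x_{44} = 11, x_{45} = 25, x_{46} = 8, x_{47} = 5, x_{48} = 13, x_{49} = 18, x_{50} = 3.
Since (x_{49}, x_{50}) = (x_1, x_2) = (18, 3) (two consecutive terms determine the rest), the sequence is periodic with period 48.
(6694 - 1) mod 48 = 21, so x_{6694} = x_{22} = 20.

20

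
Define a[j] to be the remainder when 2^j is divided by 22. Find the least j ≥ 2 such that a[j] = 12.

10

Listing terms: a[1] = 2,  a[2] = 4,  a[3] = 8,  a[4] = 16,  a[5] = 10,  a[6] = 20,  a[7] = 18,  a[8] = 14,  a[9] = 6,  a[10] = 12,  a[11] = 2.
Since a[11] = a[1] = 2, the sequence is periodic with period 10.
The value 12 first appears (with j ≥ 2) at a[10].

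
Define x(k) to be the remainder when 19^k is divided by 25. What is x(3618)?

Listing terms: x(1) = 19; x(2) = 11; x(3) = 9; x(4) = 21; x(5) = 24; x(6) = 6; x(7) = 14; x(8) = 16; x(9) = 4; x(10) = 1; x(11) = 19.
Since x(11) = x(1) = 19, the sequence is periodic with period 10.
So x(3618) = x(1 + ((3618-1) mod 10)) = x(8) = 16.

16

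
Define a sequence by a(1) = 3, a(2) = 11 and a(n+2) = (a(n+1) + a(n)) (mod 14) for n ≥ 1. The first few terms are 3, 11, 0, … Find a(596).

Computing terms: a(1) = 3, a(2) = 11, a(3) = 0, a(4) = 11, a(5) = 11, a(6) = 8, a(7) = 5, a(8) = 13, a(9) = 4, a(10) = 3, a(11) = 7, a(12) = 10, a(13) = 3, a(14) = 13, a(15) = 2, a(16) = 1, a(17) = 3, a(18) = 4, a(19) = 7, a(20) = 11, a(21) = 4, a(22) = 1, a(23) = 5, a(24) = 6, a(25) = 11, a(26) = 3, a(27) = 0, a(28) = 3, a(29) = 3, a(30) = 6, a(31) = 9, a(32) = 1, a(33) = 10, a(34) = 11, a(35) = 7, a(36) = 4, a(37) = 11, a(38) = 1, a(39) = 12, a(40) = 13, a(41) = 11, a(42) = 10, a(43) = 7, a(44) = 3, a(45) = 10, a(46) = 13, a(47) = 9, a(48) = 8, a(49) = 3, a(50) = 11.
Since (a(49), a(50)) = (a(1), a(2)) = (3, 11) (two consecutive terms determine the rest), the sequence is periodic with period 48.
(596 - 1) mod 48 = 19, so a(596) = a(20) = 11.

11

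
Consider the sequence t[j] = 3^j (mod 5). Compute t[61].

We have t[0] = 1, t[1] = 3, t[2] = 4, t[3] = 2, t[4] = 1.
The sequence repeats with period 4.
(61 - 0) mod 4 = 1, so t[61] = t[1] = 3.

3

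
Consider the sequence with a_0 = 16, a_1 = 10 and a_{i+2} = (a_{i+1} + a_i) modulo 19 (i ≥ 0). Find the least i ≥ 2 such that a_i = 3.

5

Computing terms: a_0 = 16; a_1 = 10; a_2 = 7; a_3 = 17; a_4 = 5; a_5 = 3; a_6 = 8; a_7 = 11; a_8 = 0; a_9 = 11; a_{10} = 11; a_{11} = 3; a_{12} = 14; a_{13} = 17; a_{14} = 12; a_{15} = 10; a_{16} = 3; a_{17} = 13; a_{18} = 16; a_{19} = 10.
The sequence repeats with period 18.
The value 3 first appears (with i ≥ 2) at a_5.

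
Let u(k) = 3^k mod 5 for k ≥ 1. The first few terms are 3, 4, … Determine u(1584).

Listing terms: u(1) = 3; u(2) = 4; u(3) = 2; u(4) = 1; u(5) = 3.
Since u(5) = u(1) = 3, the sequence is periodic with period 4.
So u(1584) = u(1 + ((1584-1) mod 4)) = u(4) = 1.

1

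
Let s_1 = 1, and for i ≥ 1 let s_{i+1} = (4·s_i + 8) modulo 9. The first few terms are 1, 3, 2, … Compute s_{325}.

Computing terms: s_1 = 1; s_2 = 3; s_3 = 2; s_4 = 7; s_5 = 0; s_6 = 8; s_7 = 4; s_8 = 6; s_9 = 5; s_{10} = 1.
The sequence repeats with period 9.
(325 - 1) mod 9 = 0, so s_{325} = s_1 = 1.

1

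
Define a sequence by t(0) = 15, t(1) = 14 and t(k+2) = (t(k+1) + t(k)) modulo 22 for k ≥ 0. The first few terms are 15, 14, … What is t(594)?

We have t(0) = 15; t(1) = 14; t(2) = 7; t(3) = 21; t(4) = 6; t(5) = 5; t(6) = 11; t(7) = 16; t(8) = 5; t(9) = 21; t(10) = 4; t(11) = 3; t(12) = 7; t(13) = 10; t(14) = 17; t(15) = 5; t(16) = 0; t(17) = 5; t(18) = 5; t(19) = 10; t(20) = 15; t(21) = 3; t(22) = 18; t(23) = 21; t(24) = 17; t(25) = 16; t(26) = 11; t(27) = 5; t(28) = 16; t(29) = 21; t(30) = 15; t(31) = 14.
The sequence repeats with period 30.
(594 - 0) mod 30 = 24, so t(594) = t(24) = 17.

17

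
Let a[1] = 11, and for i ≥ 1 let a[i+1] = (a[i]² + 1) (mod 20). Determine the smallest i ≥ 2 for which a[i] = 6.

4

Computing terms: a[1] = 11; a[2] = 2; a[3] = 5; a[4] = 6; a[5] = 17; a[6] = 10; a[7] = 1; a[8] = 2.
Since a[8] = a[2] = 2, the sequence is eventually periodic: after a pre-period of length 1 it cycles with period 6.
The value 6 first appears (with i ≥ 2) at a[4].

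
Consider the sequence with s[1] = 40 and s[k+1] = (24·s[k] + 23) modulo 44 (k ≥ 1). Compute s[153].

31

Computing terms: s[1] = 40, s[2] = 15, s[3] = 31, s[4] = 19, s[5] = 39, s[6] = 35, s[7] = 27, s[8] = 11, s[9] = 23, s[10] = 3, s[11] = 7, s[12] = 15.
Since s[12] = s[2] = 15, the sequence is eventually periodic: after a pre-period of length 1 it cycles with period 10.
For k ≥ 2, s[k] depends only on (k - 2) mod 10. (153 - 2) mod 10 = 1, so s[153] = s[3] = 31.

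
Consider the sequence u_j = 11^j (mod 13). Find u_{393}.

8

Computing terms: u_0 = 1, u_1 = 11, u_2 = 4, u_3 = 5, u_4 = 3, u_5 = 7, u_6 = 12, u_7 = 2, u_8 = 9, u_9 = 8, u_{10} = 10, u_{11} = 6, u_{12} = 1.
Since u_{12} = u_0 = 1, the sequence is periodic with period 12.
So u_{393} = u_{0 + ((393-0) mod 12)} = u_9 = 8.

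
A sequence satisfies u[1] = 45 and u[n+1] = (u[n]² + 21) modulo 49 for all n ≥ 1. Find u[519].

Computing terms: u[1] = 45, u[2] = 37, u[3] = 18, u[4] = 2, u[5] = 25, u[6] = 9, u[7] = 4, u[8] = 37.
Since u[8] = u[2] = 37, the sequence is eventually periodic: after a pre-period of length 1 it cycles with period 6.
For n ≥ 2, u[n] depends only on (n - 2) mod 6. (519 - 2) mod 6 = 1, so u[519] = u[3] = 18.

18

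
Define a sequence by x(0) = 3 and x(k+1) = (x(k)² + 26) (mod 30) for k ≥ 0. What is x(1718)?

Computing terms: x(0) = 3, x(1) = 5, x(2) = 21, x(3) = 17, x(4) = 15, x(5) = 11, x(6) = 27, x(7) = 5.
Since x(7) = x(1) = 5, the sequence is eventually periodic: after a pre-period of length 1 it cycles with period 6.
For k ≥ 1, x(k) depends only on (k - 1) mod 6. (1718 - 1) mod 6 = 1, so x(1718) = x(2) = 21.

21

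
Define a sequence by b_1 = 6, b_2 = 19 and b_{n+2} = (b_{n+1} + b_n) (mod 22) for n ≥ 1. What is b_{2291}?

Listing terms: b_1 = 6,  b_2 = 19,  b_3 = 3,  b_4 = 0,  b_5 = 3,  b_6 = 3,  b_7 = 6,  b_8 = 9,  b_9 = 15,  b_{10} = 2,  b_{11} = 17,  b_{12} = 19,  b_{13} = 14,  b_{14} = 11,  b_{15} = 3,  b_{16} = 14,  b_{17} = 17,  b_{18} = 9,  b_{19} = 4,  b_{20} = 13,  b_{21} = 17,  b_{22} = 8,  b_{23} = 3,  b_{24} = 11,  b_{25} = 14,  b_{26} = 3,  b_{27} = 17,  b_{28} = 20,  b_{29} = 15,  b_{30} = 13,  b_{31} = 6,  b_{32} = 19.
Since (b_{31}, b_{32}) = (b_1, b_2) = (6, 19) (two consecutive terms determine the rest), the sequence is periodic with period 30.
So b_{2291} = b_{1 + ((2291-1) mod 30)} = b_{11} = 17.

17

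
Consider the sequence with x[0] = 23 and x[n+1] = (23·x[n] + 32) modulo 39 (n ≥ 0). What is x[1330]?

x[0] = 23; x[1] = 15; x[2] = 26; x[3] = 6; x[4] = 14; x[5] = 3; x[6] = 23.
The sequence repeats with period 6.
So x[1330] = x[0 + ((1330-0) mod 6)] = x[4] = 14.

14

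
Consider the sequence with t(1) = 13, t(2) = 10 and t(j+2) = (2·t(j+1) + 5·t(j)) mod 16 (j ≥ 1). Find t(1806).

6

Listing terms: t(1) = 13; t(2) = 10; t(3) = 5; t(4) = 12; t(5) = 1; t(6) = 14; t(7) = 1; t(8) = 8; t(9) = 5; t(10) = 2; t(11) = 13; t(12) = 4; t(13) = 9; t(14) = 6; t(15) = 9; t(16) = 0; t(17) = 13; t(18) = 10.
The sequence repeats with period 16.
So t(1806) = t(1 + ((1806-1) mod 16)) = t(14) = 6.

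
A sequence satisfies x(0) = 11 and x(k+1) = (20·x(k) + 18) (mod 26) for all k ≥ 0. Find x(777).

Computing terms: x(0) = 11; x(1) = 4; x(2) = 20; x(3) = 2; x(4) = 6; x(5) = 8; x(6) = 22; x(7) = 16; x(8) = 0; x(9) = 18; x(10) = 14; x(11) = 12; x(12) = 24; x(13) = 4.
Since x(13) = x(1) = 4, the sequence is eventually periodic: after a pre-period of length 1 it cycles with period 12.
For k ≥ 1, x(k) depends only on (k - 1) mod 12. (777 - 1) mod 12 = 8, so x(777) = x(9) = 18.

18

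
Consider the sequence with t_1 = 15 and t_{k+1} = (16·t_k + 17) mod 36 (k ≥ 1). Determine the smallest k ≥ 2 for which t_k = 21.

4

Listing terms: t_1 = 15, t_2 = 5, t_3 = 25, t_4 = 21, t_5 = 29, t_6 = 13, t_7 = 9, t_8 = 17, t_9 = 1, t_{10} = 33, t_{11} = 5.
Since t_{11} = t_2 = 5, the sequence is eventually periodic: after a pre-period of length 1 it cycles with period 9.
The value 21 first appears (with k ≥ 2) at t_4.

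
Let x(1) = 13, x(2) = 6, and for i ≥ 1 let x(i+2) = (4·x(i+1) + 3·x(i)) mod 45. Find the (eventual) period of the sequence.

We have x(1) = 13,  x(2) = 6,  x(3) = 18,  x(4) = 0,  x(5) = 9,  x(6) = 36,  x(7) = 36,  x(8) = 27,  x(9) = 36,  x(10) = 0,  x(11) = 18,  x(12) = 27,  x(13) = 27,  x(14) = 9,  x(15) = 27,  x(16) = 0,  x(17) = 36,  x(18) = 9,  x(19) = 9,  x(20) = 18,  x(21) = 9,  x(22) = 0,  x(23) = 27,  x(24) = 18,  x(25) = 18,  x(26) = 36,  x(27) = 18,  x(28) = 0.
Since (x(27), x(28)) = (x(3), x(4)) = (18, 0) (two consecutive terms determine the rest), the sequence is eventually periodic: after a pre-period of length 2 it cycles with period 24.

24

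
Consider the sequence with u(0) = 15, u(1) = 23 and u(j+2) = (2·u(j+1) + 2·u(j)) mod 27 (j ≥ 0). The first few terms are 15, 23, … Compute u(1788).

3

u(0) = 15,  u(1) = 23,  u(2) = 22,  u(3) = 9,  u(4) = 8,  u(5) = 7,  u(6) = 3,  u(7) = 20,  u(8) = 19,  u(9) = 24,  u(10) = 5,  u(11) = 4,  u(12) = 18,  u(13) = 17,  u(14) = 16,  u(15) = 12,  u(16) = 2,  u(17) = 1,  u(18) = 6,  u(19) = 14,  u(20) = 13,  u(21) = 0,  u(22) = 26,  u(23) = 25,  u(24) = 21,  u(25) = 11,  u(26) = 10,  u(27) = 15,  u(28) = 23.
The sequence repeats with period 27.
So u(1788) = u(0 + ((1788-0) mod 27)) = u(6) = 3.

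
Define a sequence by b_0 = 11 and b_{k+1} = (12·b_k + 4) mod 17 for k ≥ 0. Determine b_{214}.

10

Listing terms: b_0 = 11,  b_1 = 0,  b_2 = 4,  b_3 = 1,  b_4 = 16,  b_5 = 9,  b_6 = 10,  b_7 = 5,  b_8 = 13,  b_9 = 7,  b_{10} = 3,  b_{11} = 6,  b_{12} = 8,  b_{13} = 15,  b_{14} = 14,  b_{15} = 2,  b_{16} = 11.
The sequence repeats with period 16.
(214 - 0) mod 16 = 6, so b_{214} = b_6 = 10.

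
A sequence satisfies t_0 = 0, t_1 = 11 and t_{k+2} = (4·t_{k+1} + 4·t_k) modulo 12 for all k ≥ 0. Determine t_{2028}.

Computing terms: t_0 = 0,  t_1 = 11,  t_2 = 8,  t_3 = 4,  t_4 = 0,  t_5 = 4,  t_6 = 4,  t_7 = 8,  t_8 = 0,  t_9 = 8,  t_{10} = 8,  t_{11} = 4.
Since (t_{10}, t_{11}) = (t_2, t_3) = (8, 4) (two consecutive terms determine the rest), the sequence is eventually periodic: after a pre-period of length 2 it cycles with period 8.
For k ≥ 2, t_k depends only on (k - 2) mod 8. (2028 - 2) mod 8 = 2, so t_{2028} = t_4 = 0.

0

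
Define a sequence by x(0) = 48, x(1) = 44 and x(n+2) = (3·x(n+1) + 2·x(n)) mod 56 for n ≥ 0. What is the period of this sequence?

x(0) = 48,  x(1) = 44,  x(2) = 4,  x(3) = 44,  x(4) = 28,  x(5) = 4,  x(6) = 12,  x(7) = 44,  x(8) = 44,  x(9) = 52,  x(10) = 20,  x(11) = 52,  x(12) = 28,  x(13) = 20,  x(14) = 4,  x(15) = 52,  x(16) = 52,  x(17) = 36,  x(18) = 44,  x(19) = 36,  x(20) = 28,  x(21) = 44,  x(22) = 20,  x(23) = 36,  x(24) = 36,  x(25) = 12,  x(26) = 52,  x(27) = 12,  x(28) = 28,  x(29) = 52,  x(30) = 44,  x(31) = 12,  x(32) = 12,  x(33) = 4,  x(34) = 36,  x(35) = 4,  x(36) = 28,  x(37) = 36,  x(38) = 52,  x(39) = 4,  x(40) = 4,  x(41) = 20,  x(42) = 12,  x(43) = 20,  x(44) = 28,  x(45) = 12,  x(46) = 36,  x(47) = 20,  x(48) = 20,  x(49) = 44,  x(50) = 4.
Since (x(49), x(50)) = (x(1), x(2)) = (44, 4) (two consecutive terms determine the rest), the sequence is eventually periodic: after a pre-period of length 1 it cycles with period 48.

48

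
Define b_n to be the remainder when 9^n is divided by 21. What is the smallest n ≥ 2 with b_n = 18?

2

Listing terms: b_1 = 9; b_2 = 18; b_3 = 15; b_4 = 9.
The sequence repeats with period 3.
The value 18 first appears (with n ≥ 2) at b_2.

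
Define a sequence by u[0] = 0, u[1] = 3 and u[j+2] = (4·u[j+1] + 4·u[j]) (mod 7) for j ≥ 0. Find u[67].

We have u[0] = 0; u[1] = 3; u[2] = 5; u[3] = 4; u[4] = 1; u[5] = 6; u[6] = 0; u[7] = 3.
The sequence repeats with period 6.
(67 - 0) mod 6 = 1, so u[67] = u[1] = 3.

3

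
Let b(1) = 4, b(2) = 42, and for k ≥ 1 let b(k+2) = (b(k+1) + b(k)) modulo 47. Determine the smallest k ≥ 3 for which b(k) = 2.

11

Computing terms: b(1) = 4, b(2) = 42, b(3) = 46, b(4) = 41, b(5) = 40, b(6) = 34, b(7) = 27, b(8) = 14, b(9) = 41, b(10) = 8, b(11) = 2, b(12) = 10, b(13) = 12, b(14) = 22, b(15) = 34, b(16) = 9, b(17) = 43, b(18) = 5, b(19) = 1, b(20) = 6, b(21) = 7, b(22) = 13, b(23) = 20, b(24) = 33, b(25) = 6, b(26) = 39, b(27) = 45, b(28) = 37, b(29) = 35, b(30) = 25, b(31) = 13, b(32) = 38, b(33) = 4, b(34) = 42.
Since (b(33), b(34)) = (b(1), b(2)) = (4, 42) (two consecutive terms determine the rest), the sequence is periodic with period 32.
The value 2 first appears (with k ≥ 3) at b(11).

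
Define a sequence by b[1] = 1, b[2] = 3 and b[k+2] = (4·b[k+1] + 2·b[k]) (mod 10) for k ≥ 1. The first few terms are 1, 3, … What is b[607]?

4

Computing terms: b[1] = 1, b[2] = 3, b[3] = 4, b[4] = 2, b[5] = 6, b[6] = 8, b[7] = 4, b[8] = 2.
Since (b[7], b[8]) = (b[3], b[4]) = (4, 2) (two consecutive terms determine the rest), the sequence is eventually periodic: after a pre-period of length 2 it cycles with period 4.
For k ≥ 3, b[k] depends only on (k - 3) mod 4. (607 - 3) mod 4 = 0, so b[607] = b[3] = 4.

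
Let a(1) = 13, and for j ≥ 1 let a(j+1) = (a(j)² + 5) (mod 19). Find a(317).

12

Computing terms: a(1) = 13; a(2) = 3; a(3) = 14; a(4) = 11; a(5) = 12; a(6) = 16; a(7) = 14.
Since a(7) = a(3) = 14, the sequence is eventually periodic: after a pre-period of length 2 it cycles with period 4.
For j ≥ 3, a(j) depends only on (j - 3) mod 4. (317 - 3) mod 4 = 2, so a(317) = a(5) = 12.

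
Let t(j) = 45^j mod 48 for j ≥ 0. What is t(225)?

45

Listing terms: t(0) = 1,  t(1) = 45,  t(2) = 9,  t(3) = 21,  t(4) = 33,  t(5) = 45.
Since t(5) = t(1) = 45, the sequence is eventually periodic: after a pre-period of length 1 it cycles with period 4.
For j ≥ 1, t(j) depends only on (j - 1) mod 4. (225 - 1) mod 4 = 0, so t(225) = t(1) = 45.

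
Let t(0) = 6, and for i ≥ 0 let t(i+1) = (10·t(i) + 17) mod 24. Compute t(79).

We have t(0) = 6,  t(1) = 5,  t(2) = 19,  t(3) = 15,  t(4) = 23,  t(5) = 7,  t(6) = 15.
Since t(6) = t(3) = 15, the sequence is eventually periodic: after a pre-period of length 3 it cycles with period 3.
For i ≥ 3, t(i) depends only on (i - 3) mod 3. (79 - 3) mod 3 = 1, so t(79) = t(4) = 23.

23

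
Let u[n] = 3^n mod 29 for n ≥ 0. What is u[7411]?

Computing terms: u[0] = 1, u[1] = 3, u[2] = 9, u[3] = 27, u[4] = 23, u[5] = 11, u[6] = 4, u[7] = 12, u[8] = 7, u[9] = 21, u[10] = 5, u[11] = 15, u[12] = 16, u[13] = 19, u[14] = 28, u[15] = 26, u[16] = 20, u[17] = 2, u[18] = 6, u[19] = 18, u[20] = 25, u[21] = 17, u[22] = 22, u[23] = 8, u[24] = 24, u[25] = 14, u[26] = 13, u[27] = 10, u[28] = 1.
The sequence repeats with period 28.
(7411 - 0) mod 28 = 19, so u[7411] = u[19] = 18.

18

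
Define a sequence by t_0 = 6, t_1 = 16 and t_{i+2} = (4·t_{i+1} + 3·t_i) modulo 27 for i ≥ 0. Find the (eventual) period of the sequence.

Computing terms: t_0 = 6; t_1 = 16; t_2 = 1; t_3 = 25; t_4 = 22; t_5 = 1; t_6 = 16; t_7 = 13; t_8 = 19; t_9 = 7; t_{10} = 4; t_{11} = 10; t_{12} = 25; t_{13} = 22.
Since (t_{12}, t_{13}) = (t_3, t_4) = (25, 22) (two consecutive terms determine the rest), the sequence is eventually periodic: after a pre-period of length 3 it cycles with period 9.

9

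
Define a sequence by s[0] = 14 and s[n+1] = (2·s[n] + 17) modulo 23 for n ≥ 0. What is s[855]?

Computing terms: s[0] = 14, s[1] = 22, s[2] = 15, s[3] = 1, s[4] = 19, s[5] = 9, s[6] = 12, s[7] = 18, s[8] = 7, s[9] = 8, s[10] = 10, s[11] = 14.
The sequence repeats with period 11.
So s[855] = s[0 + ((855-0) mod 11)] = s[8] = 7.

7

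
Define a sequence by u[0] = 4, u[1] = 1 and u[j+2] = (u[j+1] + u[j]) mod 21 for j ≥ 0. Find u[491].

Computing terms: u[0] = 4,  u[1] = 1,  u[2] = 5,  u[3] = 6,  u[4] = 11,  u[5] = 17,  u[6] = 7,  u[7] = 3,  u[8] = 10,  u[9] = 13,  u[10] = 2,  u[11] = 15,  u[12] = 17,  u[13] = 11,  u[14] = 7,  u[15] = 18,  u[16] = 4,  u[17] = 1.
The sequence repeats with period 16.
So u[491] = u[0 + ((491-0) mod 16)] = u[11] = 15.

15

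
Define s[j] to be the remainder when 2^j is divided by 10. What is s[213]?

2

s[0] = 1,  s[1] = 2,  s[2] = 4,  s[3] = 8,  s[4] = 6,  s[5] = 2.
Since s[5] = s[1] = 2, the sequence is eventually periodic: after a pre-period of length 1 it cycles with period 4.
For j ≥ 1, s[j] depends only on (j - 1) mod 4. (213 - 1) mod 4 = 0, so s[213] = s[1] = 2.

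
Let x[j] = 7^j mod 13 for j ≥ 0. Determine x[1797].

8

Computing terms: x[0] = 1; x[1] = 7; x[2] = 10; x[3] = 5; x[4] = 9; x[5] = 11; x[6] = 12; x[7] = 6; x[8] = 3; x[9] = 8; x[10] = 4; x[11] = 2; x[12] = 1.
Since x[12] = x[0] = 1, the sequence is periodic with period 12.
(1797 - 0) mod 12 = 9, so x[1797] = x[9] = 8.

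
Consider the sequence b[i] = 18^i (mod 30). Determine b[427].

We have b[1] = 18,  b[2] = 24,  b[3] = 12,  b[4] = 6,  b[5] = 18.
Since b[5] = b[1] = 18, the sequence is periodic with period 4.
So b[427] = b[1 + ((427-1) mod 4)] = b[3] = 12.

12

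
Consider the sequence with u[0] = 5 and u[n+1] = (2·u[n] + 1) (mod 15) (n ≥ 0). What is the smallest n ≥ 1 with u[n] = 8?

2

Listing terms: u[0] = 5,  u[1] = 11,  u[2] = 8,  u[3] = 2,  u[4] = 5.
Since u[4] = u[0] = 5, the sequence is periodic with period 4.
The value 8 first appears (with n ≥ 1) at u[2].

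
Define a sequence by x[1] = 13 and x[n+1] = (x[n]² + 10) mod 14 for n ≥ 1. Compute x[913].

7

We have x[1] = 13, x[2] = 11, x[3] = 5, x[4] = 7, x[5] = 3, x[6] = 5.
Since x[6] = x[3] = 5, the sequence is eventually periodic: after a pre-period of length 2 it cycles with period 3.
For n ≥ 3, x[n] depends only on (n - 3) mod 3. (913 - 3) mod 3 = 1, so x[913] = x[4] = 7.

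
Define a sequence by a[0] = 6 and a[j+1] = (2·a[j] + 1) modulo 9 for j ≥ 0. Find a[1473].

Computing terms: a[0] = 6,  a[1] = 4,  a[2] = 0,  a[3] = 1,  a[4] = 3,  a[5] = 7,  a[6] = 6.
The sequence repeats with period 6.
(1473 - 0) mod 6 = 3, so a[1473] = a[3] = 1.

1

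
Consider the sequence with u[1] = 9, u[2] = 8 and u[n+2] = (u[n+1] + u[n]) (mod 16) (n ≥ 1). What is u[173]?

Computing terms: u[1] = 9,  u[2] = 8,  u[3] = 1,  u[4] = 9,  u[5] = 10,  u[6] = 3,  u[7] = 13,  u[8] = 0,  u[9] = 13,  u[10] = 13,  u[11] = 10,  u[12] = 7,  u[13] = 1,  u[14] = 8,  u[15] = 9,  u[16] = 1,  u[17] = 10,  u[18] = 11,  u[19] = 5,  u[20] = 0,  u[21] = 5,  u[22] = 5,  u[23] = 10,  u[24] = 15,  u[25] = 9,  u[26] = 8.
Since (u[25], u[26]) = (u[1], u[2]) = (9, 8) (two consecutive terms determine the rest), the sequence is periodic with period 24.
(173 - 1) mod 24 = 4, so u[173] = u[5] = 10.

10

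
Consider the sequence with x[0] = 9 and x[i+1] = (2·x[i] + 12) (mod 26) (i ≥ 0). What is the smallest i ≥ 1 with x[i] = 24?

7

We have x[0] = 9, x[1] = 4, x[2] = 20, x[3] = 0, x[4] = 12, x[5] = 10, x[6] = 6, x[7] = 24, x[8] = 8, x[9] = 2, x[10] = 16, x[11] = 18, x[12] = 22, x[13] = 4.
Since x[13] = x[1] = 4, the sequence is eventually periodic: after a pre-period of length 1 it cycles with period 12.
The value 24 first appears (with i ≥ 1) at x[7].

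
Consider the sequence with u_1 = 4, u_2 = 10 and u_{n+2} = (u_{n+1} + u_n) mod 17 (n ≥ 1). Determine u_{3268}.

Listing terms: u_1 = 4, u_2 = 10, u_3 = 14, u_4 = 7, u_5 = 4, u_6 = 11, u_7 = 15, u_8 = 9, u_9 = 7, u_{10} = 16, u_{11} = 6, u_{12} = 5, u_{13} = 11, u_{14} = 16, u_{15} = 10, u_{16} = 9, u_{17} = 2, u_{18} = 11, u_{19} = 13, u_{20} = 7, u_{21} = 3, u_{22} = 10, u_{23} = 13, u_{24} = 6, u_{25} = 2, u_{26} = 8, u_{27} = 10, u_{28} = 1, u_{29} = 11, u_{30} = 12, u_{31} = 6, u_{32} = 1, u_{33} = 7, u_{34} = 8, u_{35} = 15, u_{36} = 6, u_{37} = 4, u_{38} = 10.
Since (u_{37}, u_{38}) = (u_1, u_2) = (4, 10) (two consecutive terms determine the rest), the sequence is periodic with period 36.
So u_{3268} = u_{1 + ((3268-1) mod 36)} = u_{28} = 1.

1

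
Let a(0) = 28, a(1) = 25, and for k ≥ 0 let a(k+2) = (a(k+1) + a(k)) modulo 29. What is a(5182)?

24

Computing terms: a(0) = 28; a(1) = 25; a(2) = 24; a(3) = 20; a(4) = 15; a(5) = 6; a(6) = 21; a(7) = 27; a(8) = 19; a(9) = 17; a(10) = 7; a(11) = 24; a(12) = 2; a(13) = 26; a(14) = 28; a(15) = 25.
The sequence repeats with period 14.
So a(5182) = a(0 + ((5182-0) mod 14)) = a(2) = 24.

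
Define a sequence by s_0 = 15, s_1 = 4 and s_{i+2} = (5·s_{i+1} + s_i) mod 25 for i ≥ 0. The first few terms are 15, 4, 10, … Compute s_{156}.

0

Computing terms: s_0 = 15,  s_1 = 4,  s_2 = 10,  s_3 = 4,  s_4 = 5,  s_5 = 4,  s_6 = 0,  s_7 = 4,  s_8 = 20,  s_9 = 4,  s_{10} = 15,  s_{11} = 4.
Since (s_{10}, s_{11}) = (s_0, s_1) = (15, 4) (two consecutive terms determine the rest), the sequence is periodic with period 10.
(156 - 0) mod 10 = 6, so s_{156} = s_6 = 0.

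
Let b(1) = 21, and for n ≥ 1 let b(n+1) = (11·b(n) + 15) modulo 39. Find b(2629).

b(1) = 21,  b(2) = 12,  b(3) = 30,  b(4) = 33,  b(5) = 27,  b(6) = 0,  b(7) = 15,  b(8) = 24,  b(9) = 6,  b(10) = 3,  b(11) = 9,  b(12) = 36,  b(13) = 21.
The sequence repeats with period 12.
(2629 - 1) mod 12 = 0, so b(2629) = b(1) = 21.

21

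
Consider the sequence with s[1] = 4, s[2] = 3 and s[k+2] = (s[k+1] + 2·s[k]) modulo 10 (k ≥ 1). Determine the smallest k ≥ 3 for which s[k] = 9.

Computing terms: s[1] = 4; s[2] = 3; s[3] = 1; s[4] = 7; s[5] = 9; s[6] = 3; s[7] = 1.
Since (s[6], s[7]) = (s[2], s[3]) = (3, 1) (two consecutive terms determine the rest), the sequence is eventually periodic: after a pre-period of length 1 it cycles with period 4.
The value 9 first appears (with k ≥ 3) at s[5].

5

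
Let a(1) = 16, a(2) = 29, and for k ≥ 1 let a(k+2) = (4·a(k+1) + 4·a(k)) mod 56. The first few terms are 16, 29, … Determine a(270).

0

a(1) = 16, a(2) = 29, a(3) = 12, a(4) = 52, a(5) = 32, a(6) = 0, a(7) = 16, a(8) = 8, a(9) = 40, a(10) = 24, a(11) = 32, a(12) = 0.
Since (a(11), a(12)) = (a(5), a(6)) = (32, 0) (two consecutive terms determine the rest), the sequence is eventually periodic: after a pre-period of length 4 it cycles with period 6.
For k ≥ 5, a(k) depends only on (k - 5) mod 6. (270 - 5) mod 6 = 1, so a(270) = a(6) = 0.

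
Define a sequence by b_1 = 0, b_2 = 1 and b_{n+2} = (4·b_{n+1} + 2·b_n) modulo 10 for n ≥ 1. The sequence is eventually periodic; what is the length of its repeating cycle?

4

Listing terms: b_1 = 0; b_2 = 1; b_3 = 4; b_4 = 8; b_5 = 0; b_6 = 6; b_7 = 4; b_8 = 8.
Since (b_7, b_8) = (b_3, b_4) = (4, 8) (two consecutive terms determine the rest), the sequence is eventually periodic: after a pre-period of length 2 it cycles with period 4.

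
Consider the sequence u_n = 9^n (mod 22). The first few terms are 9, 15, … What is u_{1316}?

9

u_1 = 9, u_2 = 15, u_3 = 3, u_4 = 5, u_5 = 1, u_6 = 9.
The sequence repeats with period 5.
(1316 - 1) mod 5 = 0, so u_{1316} = u_1 = 9.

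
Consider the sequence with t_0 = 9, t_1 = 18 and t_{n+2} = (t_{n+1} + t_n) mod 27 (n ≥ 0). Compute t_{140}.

18

t_0 = 9,  t_1 = 18,  t_2 = 0,  t_3 = 18,  t_4 = 18,  t_5 = 9,  t_6 = 0,  t_7 = 9,  t_8 = 9,  t_9 = 18.
Since (t_8, t_9) = (t_0, t_1) = (9, 18) (two consecutive terms determine the rest), the sequence is periodic with period 8.
(140 - 0) mod 8 = 4, so t_{140} = t_4 = 18.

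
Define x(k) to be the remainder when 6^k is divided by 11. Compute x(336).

Listing terms: x(1) = 6; x(2) = 3; x(3) = 7; x(4) = 9; x(5) = 10; x(6) = 5; x(7) = 8; x(8) = 4; x(9) = 2; x(10) = 1; x(11) = 6.
The sequence repeats with period 10.
(336 - 1) mod 10 = 5, so x(336) = x(6) = 5.

5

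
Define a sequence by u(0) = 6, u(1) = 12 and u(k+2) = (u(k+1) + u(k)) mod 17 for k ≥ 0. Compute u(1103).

7

Listing terms: u(0) = 6,  u(1) = 12,  u(2) = 1,  u(3) = 13,  u(4) = 14,  u(5) = 10,  u(6) = 7,  u(7) = 0,  u(8) = 7,  u(9) = 7,  u(10) = 14,  u(11) = 4,  u(12) = 1,  u(13) = 5,  u(14) = 6,  u(15) = 11,  u(16) = 0,  u(17) = 11,  u(18) = 11,  u(19) = 5,  u(20) = 16,  u(21) = 4,  u(22) = 3,  u(23) = 7,  u(24) = 10,  u(25) = 0,  u(26) = 10,  u(27) = 10,  u(28) = 3,  u(29) = 13,  u(30) = 16,  u(31) = 12,  u(32) = 11,  u(33) = 6,  u(34) = 0,  u(35) = 6,  u(36) = 6,  u(37) = 12.
Since (u(36), u(37)) = (u(0), u(1)) = (6, 12) (two consecutive terms determine the rest), the sequence is periodic with period 36.
(1103 - 0) mod 36 = 23, so u(1103) = u(23) = 7.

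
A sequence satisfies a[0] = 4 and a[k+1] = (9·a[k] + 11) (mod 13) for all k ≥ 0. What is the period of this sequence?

3

We have a[0] = 4, a[1] = 8, a[2] = 5, a[3] = 4.
Since a[3] = a[0] = 4, the sequence is periodic with period 3.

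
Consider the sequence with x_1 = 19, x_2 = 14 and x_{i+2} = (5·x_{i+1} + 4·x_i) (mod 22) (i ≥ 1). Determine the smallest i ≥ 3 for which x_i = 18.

6

Listing terms: x_1 = 19,  x_2 = 14,  x_3 = 14,  x_4 = 16,  x_5 = 4,  x_6 = 18,  x_7 = 18,  x_8 = 8,  x_9 = 2,  x_{10} = 20,  x_{11} = 20,  x_{12} = 4,  x_{13} = 12,  x_{14} = 10,  x_{15} = 10,  x_{16} = 2,  x_{17} = 6,  x_{18} = 16,  x_{19} = 16,  x_{20} = 12,  x_{21} = 14,  x_{22} = 8,  x_{23} = 8,  x_{24} = 6,  x_{25} = 18,  x_{26} = 4,  x_{27} = 4,  x_{28} = 14,  x_{29} = 20,  x_{30} = 2,  x_{31} = 2,  x_{32} = 18,  x_{33} = 10,  x_{34} = 12,  x_{35} = 12,  x_{36} = 20,  x_{37} = 16,  x_{38} = 6,  x_{39} = 6,  x_{40} = 10,  x_{41} = 8,  x_{42} = 14,  x_{43} = 14.
Since (x_{42}, x_{43}) = (x_2, x_3) = (14, 14) (two consecutive terms determine the rest), the sequence is eventually periodic: after a pre-period of length 1 it cycles with period 40.
The value 18 first appears (with i ≥ 3) at x_6.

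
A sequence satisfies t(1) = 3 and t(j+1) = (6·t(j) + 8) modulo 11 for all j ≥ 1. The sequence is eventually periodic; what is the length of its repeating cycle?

Computing terms: t(1) = 3; t(2) = 4; t(3) = 10; t(4) = 2; t(5) = 9; t(6) = 7; t(7) = 6; t(8) = 0; t(9) = 8; t(10) = 1; t(11) = 3.
The sequence repeats with period 10.

10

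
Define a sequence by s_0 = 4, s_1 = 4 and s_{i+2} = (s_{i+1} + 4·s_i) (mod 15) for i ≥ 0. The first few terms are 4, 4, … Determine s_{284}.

5

s_0 = 4, s_1 = 4, s_2 = 5, s_3 = 6, s_4 = 11, s_5 = 5, s_6 = 4, s_7 = 9, s_8 = 10, s_9 = 1, s_{10} = 11, s_{11} = 0, s_{12} = 14, s_{13} = 14, s_{14} = 10, s_{15} = 6, s_{16} = 1, s_{17} = 10, s_{18} = 14, s_{19} = 9, s_{20} = 5, s_{21} = 11, s_{22} = 1, s_{23} = 0, s_{24} = 4, s_{25} = 4.
Since (s_{24}, s_{25}) = (s_0, s_1) = (4, 4) (two consecutive terms determine the rest), the sequence is periodic with period 24.
(284 - 0) mod 24 = 20, so s_{284} = s_{20} = 5.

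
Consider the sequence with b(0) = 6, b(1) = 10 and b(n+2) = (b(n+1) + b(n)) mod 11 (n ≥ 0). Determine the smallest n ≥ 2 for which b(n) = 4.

3

Listing terms: b(0) = 6, b(1) = 10, b(2) = 5, b(3) = 4, b(4) = 9, b(5) = 2, b(6) = 0, b(7) = 2, b(8) = 2, b(9) = 4, b(10) = 6, b(11) = 10.
The sequence repeats with period 10.
The value 4 first appears (with n ≥ 2) at b(3).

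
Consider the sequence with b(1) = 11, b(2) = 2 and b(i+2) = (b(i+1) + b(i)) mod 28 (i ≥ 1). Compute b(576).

19

b(1) = 11; b(2) = 2; b(3) = 13; b(4) = 15; b(5) = 0; b(6) = 15; b(7) = 15; b(8) = 2; b(9) = 17; b(10) = 19; b(11) = 8; b(12) = 27; b(13) = 7; b(14) = 6; b(15) = 13; b(16) = 19; b(17) = 4; b(18) = 23; b(19) = 27; b(20) = 22; b(21) = 21; b(22) = 15; b(23) = 8; b(24) = 23; b(25) = 3; b(26) = 26; b(27) = 1; b(28) = 27; b(29) = 0; b(30) = 27; b(31) = 27; b(32) = 26; b(33) = 25; b(34) = 23; b(35) = 20; b(36) = 15; b(37) = 7; b(38) = 22; b(39) = 1; b(40) = 23; b(41) = 24; b(42) = 19; b(43) = 15; b(44) = 6; b(45) = 21; b(46) = 27; b(47) = 20; b(48) = 19; b(49) = 11; b(50) = 2.
Since (b(49), b(50)) = (b(1), b(2)) = (11, 2) (two consecutive terms determine the rest), the sequence is periodic with period 48.
So b(576) = b(1 + ((576-1) mod 48)) = b(48) = 19.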